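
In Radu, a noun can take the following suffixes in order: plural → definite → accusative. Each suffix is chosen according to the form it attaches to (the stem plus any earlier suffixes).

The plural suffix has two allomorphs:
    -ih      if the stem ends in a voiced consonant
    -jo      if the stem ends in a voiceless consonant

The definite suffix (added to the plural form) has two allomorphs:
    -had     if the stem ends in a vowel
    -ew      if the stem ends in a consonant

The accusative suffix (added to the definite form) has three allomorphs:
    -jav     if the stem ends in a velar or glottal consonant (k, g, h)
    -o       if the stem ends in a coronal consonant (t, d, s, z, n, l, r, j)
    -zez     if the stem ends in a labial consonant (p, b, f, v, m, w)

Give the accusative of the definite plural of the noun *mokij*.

mokijihewzez

*mokij*: final consonant = /j/, voiced → -ih → *mokijih*.
Since the final sound of the plural form *mokijih* is /h/ (a consonant), it takes -ew, giving *mokijihew*.
The definite form *mokijihew* — final consonant /w/ (labial) → -zez → *mokijihewzez*.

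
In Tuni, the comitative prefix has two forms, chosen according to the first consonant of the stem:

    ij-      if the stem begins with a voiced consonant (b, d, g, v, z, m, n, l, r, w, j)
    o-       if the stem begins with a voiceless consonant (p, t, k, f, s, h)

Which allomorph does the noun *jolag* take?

ij-

*jolag* — first consonant /j/ (voiced) → ij-.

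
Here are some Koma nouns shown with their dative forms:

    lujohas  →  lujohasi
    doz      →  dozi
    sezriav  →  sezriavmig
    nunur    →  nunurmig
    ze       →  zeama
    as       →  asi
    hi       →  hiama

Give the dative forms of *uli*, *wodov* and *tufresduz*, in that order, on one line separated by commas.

uliama, wodovmig, tufresduzi

The alternation tracks the final sound of the stem — -i when the stem ends in a sibilant (*lujohas*, *doz*, *as*); -mig when the stem ends in a non-sibilant consonant (*sezriav*, *nunur*); -ama when the stem ends in a vowel (*ze*, *hi*).
*uli* — final sound /i/ (a vowel) → -ama → *uliama*.
*wodov* — final sound /v/ (a non-sibilant consonant) → -mig → *wodovmig*.
Since the final sound of *tufresduz* is /z/ (a sibilant), it takes -i, giving *tufresduzi*.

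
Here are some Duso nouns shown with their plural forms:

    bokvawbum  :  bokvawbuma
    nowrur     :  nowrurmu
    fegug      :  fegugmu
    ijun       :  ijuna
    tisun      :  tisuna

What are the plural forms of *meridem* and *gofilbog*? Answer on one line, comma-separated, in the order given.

meridema, gofilbogmu

The pattern is nasality of the final consonant: -a when the stem ends in a nasal (*bokvawbum*, *ijun*, *tisun*); -mu when the stem ends in a non-nasal consonant (*nowrur*, *fegug*).
*meridem* — final consonant /m/ (a nasal) → -a → *meridema*.
The final consonant of *gofilbog* is /g/, which is non-nasal, so the suffix is -mu, giving *gofilbogmu*.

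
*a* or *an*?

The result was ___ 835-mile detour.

The indefinite article is chosen by the initial *sound* of the following word, not its spelling.
The number *835* is spoken "eight hundred …", beginning with /eɪt/ — a vowel sound.
So the article is *an*: The result was an 835-mile detour.

an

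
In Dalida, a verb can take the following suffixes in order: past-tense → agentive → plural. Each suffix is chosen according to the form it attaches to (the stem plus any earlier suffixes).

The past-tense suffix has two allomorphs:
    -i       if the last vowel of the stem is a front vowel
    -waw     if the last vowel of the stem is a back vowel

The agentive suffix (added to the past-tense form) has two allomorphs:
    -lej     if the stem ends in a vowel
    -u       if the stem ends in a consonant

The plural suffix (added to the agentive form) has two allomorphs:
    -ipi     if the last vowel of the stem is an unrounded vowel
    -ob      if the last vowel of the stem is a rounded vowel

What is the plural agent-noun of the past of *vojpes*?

vojpesilejipi

*vojpes* — last vowel /e/ (a front vowel) → -i → *vojpesi*.
The past-tense form *vojpesi* — final sound /i/ (a vowel) → -lej → *vojpesilej*.
Since the last vowel of the agentive form *vojpesilej* is /e/ (an unrounded vowel), it takes -ipi, giving *vojpesilejipi*.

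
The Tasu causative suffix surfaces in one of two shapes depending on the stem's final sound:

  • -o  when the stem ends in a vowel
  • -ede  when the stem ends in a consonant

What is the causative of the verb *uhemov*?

*uhemov* — final sound /v/ (a consonant) → -ede → *uhemovede*.

uhemovede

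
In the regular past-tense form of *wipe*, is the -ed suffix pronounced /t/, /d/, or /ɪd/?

/t/

The stem *wipe* ends in a voiceless consonant other than /t/.
The -ed suffix is realized as /ɪd/ after /t, d/; as /t/ after other voiceless consonants; and as /d/ after other voiced sounds.
So -ed on *wipe* is pronounced /t/.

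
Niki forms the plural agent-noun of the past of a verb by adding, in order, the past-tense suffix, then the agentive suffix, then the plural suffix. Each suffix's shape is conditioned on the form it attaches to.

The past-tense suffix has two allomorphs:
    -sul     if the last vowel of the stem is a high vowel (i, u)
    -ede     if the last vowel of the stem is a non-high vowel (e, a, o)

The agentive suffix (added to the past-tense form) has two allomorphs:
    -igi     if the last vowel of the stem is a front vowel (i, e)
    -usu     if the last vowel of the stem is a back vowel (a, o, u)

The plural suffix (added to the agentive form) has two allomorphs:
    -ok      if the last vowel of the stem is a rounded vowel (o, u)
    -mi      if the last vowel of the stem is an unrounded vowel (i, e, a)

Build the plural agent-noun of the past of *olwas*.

olwasedeigimi

The last vowel of *olwas* is /a/, which is a non-high vowel, so the past-tense suffix is -ede, giving *olwasede*.
The past-tense form *olwasede* — last vowel /e/ (a front vowel) → -igi → *olwasedeigi*.
The agentive form *olwasedeigi*: last vowel = /i/, an unrounded vowel → -mi → *olwasedeigimi*.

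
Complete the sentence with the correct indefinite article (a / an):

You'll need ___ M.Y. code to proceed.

The indefinite article is chosen by the initial *sound* of the following word, not its spelling.
The initialism *M.Y.* is read letter by letter; the first letter, M, is pronounced /ɛm/, which begins with a vowel sound.
So the article is *an*: You'll need an M.Y. code to proceed.

an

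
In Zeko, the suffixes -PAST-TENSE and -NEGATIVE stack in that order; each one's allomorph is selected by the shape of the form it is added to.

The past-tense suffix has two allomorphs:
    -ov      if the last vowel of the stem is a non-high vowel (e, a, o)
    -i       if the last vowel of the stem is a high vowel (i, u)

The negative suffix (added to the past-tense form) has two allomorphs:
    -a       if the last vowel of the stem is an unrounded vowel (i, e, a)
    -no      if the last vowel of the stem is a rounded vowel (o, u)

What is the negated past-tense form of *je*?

jeovno

The last vowel of *je* is /e/, which is a non-high vowel, so the past-tense suffix is -ov, giving *jeov*.
Since the last vowel of the past-tense form *jeov* is /o/ (a rounded vowel), it takes -no, giving *jeovno*.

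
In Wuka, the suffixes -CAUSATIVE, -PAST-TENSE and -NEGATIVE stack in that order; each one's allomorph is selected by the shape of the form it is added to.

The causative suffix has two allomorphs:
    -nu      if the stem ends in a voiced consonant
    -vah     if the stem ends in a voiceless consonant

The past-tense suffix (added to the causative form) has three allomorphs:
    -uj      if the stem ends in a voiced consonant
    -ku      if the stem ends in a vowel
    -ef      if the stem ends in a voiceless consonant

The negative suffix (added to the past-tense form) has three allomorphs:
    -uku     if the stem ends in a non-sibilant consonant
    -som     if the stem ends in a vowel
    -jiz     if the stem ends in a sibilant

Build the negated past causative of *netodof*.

*netodof* — final consonant /f/ (voiceless) → -vah → *netodofvah*.
Since the final sound of the causative form *netodofvah* is /h/ (a voiceless consonant), it takes -ef, giving *netodofvahef*.
The final sound of the past-tense form *netodofvahef* is /f/, which is a non-sibilant consonant, so the negative suffix is -uku, giving *netodofvahefuku*.

netodofvahefuku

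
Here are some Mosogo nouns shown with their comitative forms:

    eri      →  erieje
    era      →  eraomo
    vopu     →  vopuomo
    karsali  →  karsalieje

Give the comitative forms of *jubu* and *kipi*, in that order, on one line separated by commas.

jubuomo, kipieje

The suffix is conditioned by the last vowel: -eje when the last vowel of the stem is a front vowel (*eri*, *karsali*); -omo when the last vowel of the stem is a back vowel (*era*, *vopu*).
Since the last vowel of *jubu* is /u/ (a back vowel), it takes -omo, giving *jubuomo*.
*kipi* — last vowel /i/ (a front vowel) → -eje → *kipieje*.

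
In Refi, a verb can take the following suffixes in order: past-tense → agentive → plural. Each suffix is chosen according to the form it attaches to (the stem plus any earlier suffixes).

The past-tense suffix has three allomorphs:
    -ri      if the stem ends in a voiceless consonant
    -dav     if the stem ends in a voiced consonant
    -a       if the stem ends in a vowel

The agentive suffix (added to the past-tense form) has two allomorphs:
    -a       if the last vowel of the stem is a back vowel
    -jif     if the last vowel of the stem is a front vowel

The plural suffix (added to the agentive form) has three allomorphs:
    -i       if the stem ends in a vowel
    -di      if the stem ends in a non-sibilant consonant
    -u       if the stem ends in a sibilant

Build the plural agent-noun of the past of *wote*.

woteaai

*wote*: final sound = /e/, a vowel → -a → *wotea*.
Since the last vowel of the past-tense form *wotea* is /a/ (a back vowel), it takes -a, giving *woteaa*.
The final sound of the agentive form *woteaa* is /a/, which is a vowel, so the plural suffix is -i, giving *woteaai*.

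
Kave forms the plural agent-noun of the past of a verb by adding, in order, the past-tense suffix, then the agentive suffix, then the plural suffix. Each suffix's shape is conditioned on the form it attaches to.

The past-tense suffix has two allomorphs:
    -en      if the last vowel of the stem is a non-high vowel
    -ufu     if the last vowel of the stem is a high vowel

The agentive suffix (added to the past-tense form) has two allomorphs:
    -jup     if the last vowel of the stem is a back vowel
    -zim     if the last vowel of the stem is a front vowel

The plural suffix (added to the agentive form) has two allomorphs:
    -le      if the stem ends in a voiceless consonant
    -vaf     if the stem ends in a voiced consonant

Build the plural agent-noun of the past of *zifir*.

Since the last vowel of *zifir* is /i/ (a high vowel), it takes -ufu, giving *zifirufu*.
The last vowel of the past-tense form *zifirufu* is /u/, which is a back vowel, so the agentive suffix is -jup, giving *zifirufujup*.
The agentive form *zifirufujup* — final consonant /p/ (voiceless) → -le → *zifirufujuple*.

zifirufujuple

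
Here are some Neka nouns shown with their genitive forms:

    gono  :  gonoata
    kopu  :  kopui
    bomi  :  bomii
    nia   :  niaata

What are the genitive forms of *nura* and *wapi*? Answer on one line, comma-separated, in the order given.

nuraata, wapii

The alternation tracks the last vowel of the stem — -i when the last vowel of the stem is a high vowel (*kopu*, *bomi*); -ata when the last vowel of the stem is a non-high vowel (*gono*, *nia*).
*nura* — last vowel /a/ (a non-high vowel) → -ata → *nuraata*.
*wapi*: last vowel = /i/, a high vowel → -i → *wapii*.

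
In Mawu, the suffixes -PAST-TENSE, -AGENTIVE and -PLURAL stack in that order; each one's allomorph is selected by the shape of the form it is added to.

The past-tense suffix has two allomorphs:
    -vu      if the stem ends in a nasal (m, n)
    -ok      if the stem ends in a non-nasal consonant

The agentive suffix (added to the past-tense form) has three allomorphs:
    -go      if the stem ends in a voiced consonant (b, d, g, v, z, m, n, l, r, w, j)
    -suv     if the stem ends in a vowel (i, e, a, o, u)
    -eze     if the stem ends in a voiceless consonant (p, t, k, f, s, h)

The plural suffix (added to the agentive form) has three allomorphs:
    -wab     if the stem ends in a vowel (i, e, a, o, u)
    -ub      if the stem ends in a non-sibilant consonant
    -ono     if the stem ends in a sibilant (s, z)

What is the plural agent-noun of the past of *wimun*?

wimunvusuvub

Since the final consonant of *wimun* is /n/ (a nasal), it takes -vu, giving *wimunvu*.
The past-tense form *wimunvu* — final sound /u/ (a vowel) → -suv → *wimunvusuv*.
The final sound of the agentive form *wimunvusuv* is /v/, which is a non-sibilant consonant, so the plural suffix is -ub, giving *wimunvusuvub*.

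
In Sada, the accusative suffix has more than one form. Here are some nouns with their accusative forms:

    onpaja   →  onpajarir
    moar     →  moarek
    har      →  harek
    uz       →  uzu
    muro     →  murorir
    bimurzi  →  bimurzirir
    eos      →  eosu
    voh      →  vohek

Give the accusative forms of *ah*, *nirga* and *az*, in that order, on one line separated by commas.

The suffix is conditioned by the final sound: -u when the stem ends in a sibilant (*uz*, *eos*); -ek when the stem ends in a non-sibilant consonant (*moar*, *har*, *voh*); -rir when the stem ends in a vowel (*onpaja*, *muro*, *bimurzi*).
Since the final sound of *ah* is /h/ (a non-sibilant consonant), it takes -ek, giving *ahek*.
The final sound of *nirga* is /a/, which is a vowel, so the suffix is -rir, giving *nirgarir*.
*az* — final sound /z/ (a sibilant) → -u → *azu*.

ahek, nirgarir, azu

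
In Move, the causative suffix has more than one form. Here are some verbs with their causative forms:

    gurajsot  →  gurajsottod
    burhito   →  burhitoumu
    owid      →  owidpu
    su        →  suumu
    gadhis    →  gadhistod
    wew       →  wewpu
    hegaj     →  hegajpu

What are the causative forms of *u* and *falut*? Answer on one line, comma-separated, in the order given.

uumu, faluttod

The pattern is voicing of the final sound: -tod when the stem ends in a voiceless consonant (*gurajsot*, *gadhis*); -pu when the stem ends in a voiced consonant (*owid*, *wew*, *hegaj*); -umu when the stem ends in a vowel (*burhito*, *su*).
The final sound of *u* is /u/, which is a vowel, so the suffix is -umu, giving *uumu*.
The final sound of *falut* is /t/, which is a voiceless consonant, so the suffix is -tod, giving *faluttod*.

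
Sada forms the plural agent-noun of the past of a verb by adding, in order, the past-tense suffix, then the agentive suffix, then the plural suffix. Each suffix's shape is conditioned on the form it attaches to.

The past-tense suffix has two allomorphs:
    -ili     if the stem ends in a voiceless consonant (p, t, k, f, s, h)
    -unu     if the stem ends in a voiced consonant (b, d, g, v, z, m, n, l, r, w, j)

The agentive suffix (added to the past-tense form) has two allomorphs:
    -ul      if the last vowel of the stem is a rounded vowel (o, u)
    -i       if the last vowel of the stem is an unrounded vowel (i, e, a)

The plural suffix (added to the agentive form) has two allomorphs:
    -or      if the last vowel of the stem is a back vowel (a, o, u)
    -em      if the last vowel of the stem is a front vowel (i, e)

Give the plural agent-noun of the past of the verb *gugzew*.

Since the final consonant of *gugzew* is /w/ (voiced), it takes -unu, giving *gugzewunu*.
The past-tense form *gugzewunu*: last vowel = /u/, a rounded vowel → -ul → *gugzewunuul*.
The last vowel of the agentive form *gugzewunuul* is /u/, which is a back vowel, so the plural suffix is -or, giving *gugzewunuulor*.

gugzewunuulor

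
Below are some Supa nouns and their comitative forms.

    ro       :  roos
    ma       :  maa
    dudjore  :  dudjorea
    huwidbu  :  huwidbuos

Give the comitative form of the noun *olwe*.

olwea

The pattern is rounding harmony: -os when the last vowel of the stem is a rounded vowel (*ro*, *huwidbu*); -a when the last vowel of the stem is an unrounded vowel (*ma*, *dudjore*).
*olwe* — last vowel /e/ (an unrounded vowel) → -a → *olwea*.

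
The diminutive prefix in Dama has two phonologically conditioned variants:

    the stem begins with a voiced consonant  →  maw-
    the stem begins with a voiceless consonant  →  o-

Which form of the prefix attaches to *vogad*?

*vogad* — first consonant /v/ (voiced) → maw-.

maw-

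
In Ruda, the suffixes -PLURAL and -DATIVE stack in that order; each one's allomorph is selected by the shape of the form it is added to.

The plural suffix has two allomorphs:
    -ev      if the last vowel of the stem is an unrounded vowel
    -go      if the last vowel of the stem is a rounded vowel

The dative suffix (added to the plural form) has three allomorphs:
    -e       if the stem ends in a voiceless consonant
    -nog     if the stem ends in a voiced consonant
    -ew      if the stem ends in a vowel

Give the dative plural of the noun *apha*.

Since the last vowel of *apha* is /a/ (an unrounded vowel), it takes -ev, giving *aphaev*.
The plural form *aphaev*: final sound = /v/, a voiced consonant → -nog → *aphaevnog*.

aphaevnog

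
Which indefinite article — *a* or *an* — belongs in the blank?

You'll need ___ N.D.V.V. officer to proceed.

an

The indefinite article is chosen by the initial *sound* of the following word, not its spelling.
The initialism *N.D.V.V.* is read letter by letter; the first letter, N, is pronounced /ɛn/, which begins with a vowel sound.
So the article is *an*: You'll need an N.D.V.V. officer to proceed.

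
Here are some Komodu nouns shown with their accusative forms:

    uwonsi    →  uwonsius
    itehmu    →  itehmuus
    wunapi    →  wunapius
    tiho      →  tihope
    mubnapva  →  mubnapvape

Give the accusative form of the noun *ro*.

The alternation tracks the last vowel of the stem — -us when the last vowel of the stem is a high vowel (*uwonsi*, *itehmu*, *wunapi*); -pe when the last vowel of the stem is a non-high vowel (*tiho*, *mubnapva*).
*ro* — last vowel /o/ (a non-high vowel) → -pe → *rope*.

rope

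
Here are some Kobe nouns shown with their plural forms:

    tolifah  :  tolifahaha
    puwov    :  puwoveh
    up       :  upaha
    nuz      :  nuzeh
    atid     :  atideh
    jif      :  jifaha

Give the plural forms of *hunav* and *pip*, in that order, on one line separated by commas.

The suffix is conditioned by the final consonant: -aha when the stem ends in a voiceless consonant (*tolifah*, *up*, *jif*); -eh when the stem ends in a voiced consonant (*puwov*, *nuz*, *atid*).
Since the final consonant of *hunav* is /v/ (voiced), it takes -eh, giving *hunaveh*.
*pip*: final consonant = /p/, voiceless → -aha → *pipaha*.

hunaveh, pipaha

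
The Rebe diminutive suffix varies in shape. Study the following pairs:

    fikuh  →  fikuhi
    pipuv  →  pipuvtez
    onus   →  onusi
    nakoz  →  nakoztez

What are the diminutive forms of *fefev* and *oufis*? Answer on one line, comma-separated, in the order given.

The suffix is conditioned by the final consonant: -i when the stem ends in a voiceless consonant (*fikuh*, *onus*); -tez when the stem ends in a voiced consonant (*pipuv*, *nakoz*).
*fefev*: final consonant = /v/, voiced → -tez → *fefevtez*.
*oufis*: final consonant = /s/, voiceless → -i → *oufisi*.

fefevtez, oufisi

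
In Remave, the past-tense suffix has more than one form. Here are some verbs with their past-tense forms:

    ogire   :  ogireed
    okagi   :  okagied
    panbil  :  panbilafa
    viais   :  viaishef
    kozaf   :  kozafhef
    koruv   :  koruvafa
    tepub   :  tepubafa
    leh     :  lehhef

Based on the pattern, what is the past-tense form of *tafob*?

Looking at the final sound of each stem: -hef when the stem ends in a voiceless consonant (*viais*, *kozaf*, *leh*); -afa when the stem ends in a voiced consonant (*panbil*, *koruv*, *tepub*); -ed when the stem ends in a vowel (*ogire*, *okagi*).
*tafob* — final sound /b/ (a voiced consonant) → -afa → *tafobafa*.

tafobafa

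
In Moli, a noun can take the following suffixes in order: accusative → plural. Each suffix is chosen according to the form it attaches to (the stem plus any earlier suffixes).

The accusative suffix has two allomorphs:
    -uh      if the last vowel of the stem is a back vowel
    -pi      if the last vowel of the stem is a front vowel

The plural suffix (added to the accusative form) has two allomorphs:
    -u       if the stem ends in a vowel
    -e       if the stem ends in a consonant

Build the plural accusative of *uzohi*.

uzohipiu

*uzohi* — last vowel /i/ (a front vowel) → -pi → *uzohipi*.
The accusative form *uzohipi*: final sound = /i/, a vowel → -u → *uzohipiu*.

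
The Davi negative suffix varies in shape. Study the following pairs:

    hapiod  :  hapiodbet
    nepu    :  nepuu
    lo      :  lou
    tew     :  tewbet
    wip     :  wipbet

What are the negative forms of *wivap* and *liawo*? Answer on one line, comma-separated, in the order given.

wivapbet, liawou

The pattern is consonant vs. vowel: -bet when the stem ends in a consonant (*hapiod*, *tew*, *wip*); -u when the stem ends in a vowel (*nepu*, *lo*).
*wivap*: final sound = /p/, a consonant → -bet → *wivapbet*.
*liawo* — final sound /o/ (a vowel) → -u → *liawou*.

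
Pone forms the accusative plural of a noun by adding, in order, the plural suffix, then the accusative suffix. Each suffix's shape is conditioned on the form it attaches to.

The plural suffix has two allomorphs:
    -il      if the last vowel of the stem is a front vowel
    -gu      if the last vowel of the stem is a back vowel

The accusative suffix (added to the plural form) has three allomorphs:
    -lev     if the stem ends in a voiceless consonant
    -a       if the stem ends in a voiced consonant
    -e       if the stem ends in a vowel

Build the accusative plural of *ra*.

rague

*ra*: last vowel = /a/, a back vowel → -gu → *ragu*.
The plural form *ragu*: final sound = /u/, a vowel → -e → *rague*.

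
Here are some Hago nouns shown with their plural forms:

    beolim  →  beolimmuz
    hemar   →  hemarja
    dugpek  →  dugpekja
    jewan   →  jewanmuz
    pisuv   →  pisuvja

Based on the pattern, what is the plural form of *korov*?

Looking at the final consonant of each stem: -muz when the stem ends in a nasal (*beolim*, *jewan*); -ja when the stem ends in a non-nasal consonant (*hemar*, *dugpek*, *pisuv*).
*korov* — final consonant /v/ (non-nasal) → -ja → *korovja*.

korovja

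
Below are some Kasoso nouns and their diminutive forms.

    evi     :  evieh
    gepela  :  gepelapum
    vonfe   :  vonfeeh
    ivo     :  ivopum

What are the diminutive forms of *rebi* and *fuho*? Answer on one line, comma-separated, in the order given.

The pattern is front/back vowel harmony: -eh when the last vowel of the stem is a front vowel (*evi*, *vonfe*); -pum when the last vowel of the stem is a back vowel (*gepela*, *ivo*).
Since the last vowel of *rebi* is /i/ (a front vowel), it takes -eh, giving *rebieh*.
The last vowel of *fuho* is /o/, which is a back vowel, so the suffix is -pum, giving *fuhopum*.

rebieh, fuhopum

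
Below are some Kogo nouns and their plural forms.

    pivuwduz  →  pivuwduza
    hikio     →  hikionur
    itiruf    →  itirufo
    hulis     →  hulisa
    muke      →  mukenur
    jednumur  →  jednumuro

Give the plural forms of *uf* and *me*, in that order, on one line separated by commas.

The suffix is conditioned by the final sound: -a when the stem ends in a sibilant (*pivuwduz*, *hulis*); -o when the stem ends in a non-sibilant consonant (*itiruf*, *jednumur*); -nur when the stem ends in a vowel (*hikio*, *muke*).
Since the final sound of *uf* is /f/ (a non-sibilant consonant), it takes -o, giving *ufo*.
*me*: final sound = /e/, a vowel → -nur → *menur*.

ufo, menur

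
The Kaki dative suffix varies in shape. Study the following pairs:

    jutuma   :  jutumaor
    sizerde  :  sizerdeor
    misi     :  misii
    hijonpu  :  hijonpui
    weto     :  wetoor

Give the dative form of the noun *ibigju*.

The alternation tracks the last vowel of the stem — -i when the last vowel of the stem is a high vowel (*misi*, *hijonpu*); -or when the last vowel of the stem is a non-high vowel (*jutuma*, *sizerde*, *weto*).
*ibigju*: last vowel = /u/, a high vowel → -i → *ibigjui*.

ibigjui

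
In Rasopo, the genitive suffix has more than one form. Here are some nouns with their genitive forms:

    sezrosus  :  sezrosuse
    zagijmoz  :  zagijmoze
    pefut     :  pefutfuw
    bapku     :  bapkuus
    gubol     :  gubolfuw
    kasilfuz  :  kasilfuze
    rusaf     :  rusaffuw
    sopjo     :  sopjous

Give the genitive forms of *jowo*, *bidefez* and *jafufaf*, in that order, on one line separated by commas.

jowous, bidefeze, jafufaffuw

The suffix is conditioned by the final sound: -e when the stem ends in a sibilant (*sezrosus*, *zagijmoz*, *kasilfuz*); -fuw when the stem ends in a non-sibilant consonant (*pefut*, *gubol*, *rusaf*); -us when the stem ends in a vowel (*bapku*, *sopjo*).
*jowo* — final sound /o/ (a vowel) → -us → *jowous*.
The final sound of *bidefez* is /z/, which is a sibilant, so the suffix is -e, giving *bidefeze*.
Since the final sound of *jafufaf* is /f/ (a non-sibilant consonant), it takes -fuw, giving *jafufaffuw*.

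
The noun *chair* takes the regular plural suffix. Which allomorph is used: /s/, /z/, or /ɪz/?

/z/

The stem *chair* ends in a voiced non-sibilant sound.
The plural suffix surfaces as /ɪz/ after sibilants, /s/ after other voiceless consonants, and /z/ after other voiced sounds.
So the plural -s on *chair* is pronounced /z/.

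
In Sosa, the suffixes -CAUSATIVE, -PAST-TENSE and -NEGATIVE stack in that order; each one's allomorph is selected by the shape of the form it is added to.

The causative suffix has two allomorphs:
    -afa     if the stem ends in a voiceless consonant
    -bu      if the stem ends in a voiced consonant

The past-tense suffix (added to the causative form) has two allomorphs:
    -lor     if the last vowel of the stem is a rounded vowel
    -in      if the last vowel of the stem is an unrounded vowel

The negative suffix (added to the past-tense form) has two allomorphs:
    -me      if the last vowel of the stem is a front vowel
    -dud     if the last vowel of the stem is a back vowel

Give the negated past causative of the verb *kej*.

*kej*: final consonant = /j/, voiced → -bu → *kejbu*.
The causative form *kejbu* — last vowel /u/ (a rounded vowel) → -lor → *kejbulor*.
The last vowel of the past-tense form *kejbulor* is /o/, which is a back vowel, so the negative suffix is -dud, giving *kejbulordud*.

kejbulordud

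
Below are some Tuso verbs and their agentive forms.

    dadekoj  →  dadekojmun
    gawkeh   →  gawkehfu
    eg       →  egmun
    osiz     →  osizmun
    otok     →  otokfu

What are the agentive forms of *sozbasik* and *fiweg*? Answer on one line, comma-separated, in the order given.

sozbasikfu, fiwegmun

Looking at the final consonant of each stem: -fu when the stem ends in a voiceless consonant (*gawkeh*, *otok*); -mun when the stem ends in a voiced consonant (*dadekoj*, *eg*, *osiz*).
The final consonant of *sozbasik* is /k/, which is voiceless, so the suffix is -fu, giving *sozbasikfu*.
The final consonant of *fiweg* is /g/, which is voiced, so the suffix is -mun, giving *fiwegmun*.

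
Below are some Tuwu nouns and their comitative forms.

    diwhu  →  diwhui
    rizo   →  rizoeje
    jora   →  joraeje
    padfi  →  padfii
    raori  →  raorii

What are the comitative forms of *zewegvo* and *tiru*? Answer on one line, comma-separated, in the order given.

The suffix is conditioned by the last vowel: -i when the last vowel of the stem is a high vowel (*diwhu*, *padfi*, *raori*); -eje when the last vowel of the stem is a non-high vowel (*rizo*, *jora*).
Since the last vowel of *zewegvo* is /o/ (a non-high vowel), it takes -eje, giving *zewegvoeje*.
The last vowel of *tiru* is /u/, which is a high vowel, so the suffix is -i, giving *tirui*.

zewegvoeje, tirui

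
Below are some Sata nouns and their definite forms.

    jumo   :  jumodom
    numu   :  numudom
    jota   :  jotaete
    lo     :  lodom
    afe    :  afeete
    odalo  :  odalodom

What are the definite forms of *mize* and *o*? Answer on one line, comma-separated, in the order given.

mizeete, odom

The pattern is rounding harmony: -dom when the last vowel of the stem is a rounded vowel (*jumo*, *numu*, *lo*, *odalo*); -ete when the last vowel of the stem is an unrounded vowel (*jota*, *afe*).
Since the last vowel of *mize* is /e/ (an unrounded vowel), it takes -ete, giving *mizeete*.
*o*: last vowel = /o/, a rounded vowel → -dom → *odom*.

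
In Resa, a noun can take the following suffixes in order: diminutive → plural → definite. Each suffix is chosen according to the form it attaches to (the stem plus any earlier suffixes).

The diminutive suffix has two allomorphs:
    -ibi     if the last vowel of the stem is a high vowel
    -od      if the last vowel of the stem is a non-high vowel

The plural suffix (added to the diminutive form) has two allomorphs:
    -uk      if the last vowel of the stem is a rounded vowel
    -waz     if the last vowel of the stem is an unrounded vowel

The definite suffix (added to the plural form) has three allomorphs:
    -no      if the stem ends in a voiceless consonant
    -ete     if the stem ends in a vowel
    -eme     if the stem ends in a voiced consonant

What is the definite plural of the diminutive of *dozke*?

*dozke* — last vowel /e/ (a non-high vowel) → -od → *dozkeod*.
The diminutive form *dozkeod* — last vowel /o/ (a rounded vowel) → -uk → *dozkeoduk*.
Since the final sound of the plural form *dozkeoduk* is /k/ (a voiceless consonant), it takes -no, giving *dozkeodukno*.

dozkeodukno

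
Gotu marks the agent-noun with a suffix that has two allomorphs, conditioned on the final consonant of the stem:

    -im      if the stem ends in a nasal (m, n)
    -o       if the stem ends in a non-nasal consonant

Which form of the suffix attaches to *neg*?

*neg*: final consonant = /g/, non-nasal → -o.

-o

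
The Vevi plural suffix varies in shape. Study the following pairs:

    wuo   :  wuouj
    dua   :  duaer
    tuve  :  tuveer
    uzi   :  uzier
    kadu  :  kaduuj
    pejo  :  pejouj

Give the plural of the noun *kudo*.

kudouj

The suffix is conditioned by the last vowel: -uj when the last vowel of the stem is a rounded vowel (*wuo*, *kadu*, *pejo*); -er when the last vowel of the stem is an unrounded vowel (*dua*, *tuve*, *uzi*).
Since the last vowel of *kudo* is /o/ (a rounded vowel), it takes -uj, giving *kudouj*.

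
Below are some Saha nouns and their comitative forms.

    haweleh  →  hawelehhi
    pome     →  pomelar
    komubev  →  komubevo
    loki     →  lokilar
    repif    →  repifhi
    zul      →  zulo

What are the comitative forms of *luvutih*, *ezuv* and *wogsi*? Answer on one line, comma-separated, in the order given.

luvutihhi, ezuvo, wogsilar

The suffix is conditioned by the final sound: -hi when the stem ends in a voiceless consonant (*haweleh*, *repif*); -o when the stem ends in a voiced consonant (*komubev*, *zul*); -lar when the stem ends in a vowel (*pome*, *loki*).
*luvutih*: final sound = /h/, a voiceless consonant → -hi → *luvutihhi*.
Since the final sound of *ezuv* is /v/ (a voiced consonant), it takes -o, giving *ezuvo*.
Since the final sound of *wogsi* is /i/ (a vowel), it takes -lar, giving *wogsilar*.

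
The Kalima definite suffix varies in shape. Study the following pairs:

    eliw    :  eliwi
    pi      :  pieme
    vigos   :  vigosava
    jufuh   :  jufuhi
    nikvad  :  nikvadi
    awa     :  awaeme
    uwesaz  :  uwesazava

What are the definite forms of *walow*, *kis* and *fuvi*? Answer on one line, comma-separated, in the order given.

The alternation tracks the final sound of the stem — -ava when the stem ends in a sibilant (*vigos*, *uwesaz*); -i when the stem ends in a non-sibilant consonant (*eliw*, *jufuh*, *nikvad*); -eme when the stem ends in a vowel (*pi*, *awa*).
Since the final sound of *walow* is /w/ (a non-sibilant consonant), it takes -i, giving *walowi*.
*kis*: final sound = /s/, a sibilant → -ava → *kisava*.
Since the final sound of *fuvi* is /i/ (a vowel), it takes -eme, giving *fuvieme*.

walowi, kisava, fuvieme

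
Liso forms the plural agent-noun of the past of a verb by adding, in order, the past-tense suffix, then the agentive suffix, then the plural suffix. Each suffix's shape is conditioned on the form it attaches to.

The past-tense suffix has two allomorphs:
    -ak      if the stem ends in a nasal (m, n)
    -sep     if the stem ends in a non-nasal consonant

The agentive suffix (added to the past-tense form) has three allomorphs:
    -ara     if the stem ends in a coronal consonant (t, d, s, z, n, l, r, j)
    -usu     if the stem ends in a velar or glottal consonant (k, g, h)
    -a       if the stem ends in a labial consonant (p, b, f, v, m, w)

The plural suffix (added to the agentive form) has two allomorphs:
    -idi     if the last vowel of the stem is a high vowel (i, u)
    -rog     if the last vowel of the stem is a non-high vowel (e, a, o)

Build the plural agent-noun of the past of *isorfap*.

The final consonant of *isorfap* is /p/, which is non-nasal, so the past-tense suffix is -sep, giving *isorfapsep*.
The past-tense form *isorfapsep*: final consonant = /p/, labial → -a → *isorfapsepa*.
The agentive form *isorfapsepa* — last vowel /a/ (a non-high vowel) → -rog → *isorfapseparog*.

isorfapseparog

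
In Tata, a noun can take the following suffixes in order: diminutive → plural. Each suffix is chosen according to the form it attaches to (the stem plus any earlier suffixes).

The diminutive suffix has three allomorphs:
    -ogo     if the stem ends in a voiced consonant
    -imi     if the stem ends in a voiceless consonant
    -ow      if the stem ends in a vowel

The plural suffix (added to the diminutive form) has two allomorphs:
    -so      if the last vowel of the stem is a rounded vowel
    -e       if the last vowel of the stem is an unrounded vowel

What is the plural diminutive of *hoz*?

Since the final sound of *hoz* is /z/ (a voiced consonant), it takes -ogo, giving *hozogo*.
Since the last vowel of the diminutive form *hozogo* is /o/ (a rounded vowel), it takes -so, giving *hozogoso*.

hozogoso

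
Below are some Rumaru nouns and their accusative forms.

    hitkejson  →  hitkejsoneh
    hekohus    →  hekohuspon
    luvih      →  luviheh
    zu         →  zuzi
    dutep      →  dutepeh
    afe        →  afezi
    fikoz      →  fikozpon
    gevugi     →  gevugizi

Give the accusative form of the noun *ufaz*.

The alternation tracks the final sound of the stem — -pon when the stem ends in a sibilant (*hekohus*, *fikoz*); -eh when the stem ends in a non-sibilant consonant (*hitkejson*, *luvih*, *dutep*); -zi when the stem ends in a vowel (*zu*, *afe*, *gevugi*).
*ufaz* — final sound /z/ (a sibilant) → -pon → *ufazpon*.

ufazpon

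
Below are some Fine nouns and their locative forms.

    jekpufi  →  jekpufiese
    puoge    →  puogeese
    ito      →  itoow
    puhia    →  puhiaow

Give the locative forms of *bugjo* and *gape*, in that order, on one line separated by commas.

The suffix is conditioned by the last vowel: -ese when the last vowel of the stem is a front vowel (*jekpufi*, *puoge*); -ow when the last vowel of the stem is a back vowel (*ito*, *puhia*).
The last vowel of *bugjo* is /o/, which is a back vowel, so the suffix is -ow, giving *bugjoow*.
*gape*: last vowel = /e/, a front vowel → -ese → *gapeese*.

bugjoow, gapeese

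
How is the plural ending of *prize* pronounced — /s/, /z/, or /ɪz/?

/ɪz/

The stem *prize* ends in a sibilant (/s, z, ʃ, ʒ, tʃ, dʒ/).
The plural suffix surfaces as /ɪz/ after sibilants, /s/ after other voiceless consonants, and /z/ after other voiced sounds.
So the plural -s on *prize* is pronounced /ɪz/.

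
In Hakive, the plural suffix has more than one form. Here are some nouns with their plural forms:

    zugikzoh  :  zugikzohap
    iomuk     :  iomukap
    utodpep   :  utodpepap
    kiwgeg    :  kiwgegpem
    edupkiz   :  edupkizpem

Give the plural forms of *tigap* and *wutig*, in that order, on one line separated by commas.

The alternation tracks the final consonant of the stem — -ap when the stem ends in a voiceless consonant (*zugikzoh*, *iomuk*, *utodpep*); -pem when the stem ends in a voiced consonant (*kiwgeg*, *edupkiz*).
The final consonant of *tigap* is /p/, which is voiceless, so the suffix is -ap, giving *tigapap*.
*wutig* — final consonant /g/ (voiced) → -pem → *wutigpem*.

tigapap, wutigpem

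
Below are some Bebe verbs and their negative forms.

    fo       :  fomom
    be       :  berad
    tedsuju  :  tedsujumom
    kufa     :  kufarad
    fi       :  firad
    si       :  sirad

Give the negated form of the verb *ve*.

The suffix is conditioned by the last vowel: -mom when the last vowel of the stem is a rounded vowel (*fo*, *tedsuju*); -rad when the last vowel of the stem is an unrounded vowel (*be*, *kufa*, *fi*, *si*).
*ve* — last vowel /e/ (an unrounded vowel) → -rad → *verad*.

verad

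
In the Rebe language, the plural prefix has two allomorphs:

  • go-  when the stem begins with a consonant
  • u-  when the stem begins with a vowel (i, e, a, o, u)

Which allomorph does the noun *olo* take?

Since the first sound of *olo* is /o/ (a vowel), it takes u-.

u-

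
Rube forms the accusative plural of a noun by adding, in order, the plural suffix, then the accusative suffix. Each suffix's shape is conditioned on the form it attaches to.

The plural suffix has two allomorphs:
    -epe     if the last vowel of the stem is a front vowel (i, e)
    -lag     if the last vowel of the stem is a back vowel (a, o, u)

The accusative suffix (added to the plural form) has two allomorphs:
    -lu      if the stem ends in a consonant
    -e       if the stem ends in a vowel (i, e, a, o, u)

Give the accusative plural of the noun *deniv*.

denivepee

Since the last vowel of *deniv* is /i/ (a front vowel), it takes -epe, giving *denivepe*.
The plural form *denivepe* — final sound /e/ (a vowel) → -e → *denivepee*.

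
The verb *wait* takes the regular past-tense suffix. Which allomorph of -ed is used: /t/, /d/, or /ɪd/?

The stem *wait* ends in /t/ or /d/.
The -ed suffix is realized as /ɪd/ after /t, d/; as /t/ after other voiceless consonants; and as /d/ after other voiced sounds.
So -ed on *wait* is pronounced /ɪd/.

/ɪd/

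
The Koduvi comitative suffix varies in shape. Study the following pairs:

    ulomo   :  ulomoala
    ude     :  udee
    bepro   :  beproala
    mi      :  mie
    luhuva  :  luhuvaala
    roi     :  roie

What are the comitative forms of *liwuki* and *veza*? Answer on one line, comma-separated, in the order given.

liwukie, vezaala

Looking at the last vowel of each stem: -e when the last vowel of the stem is a front vowel (*ude*, *mi*, *roi*); -ala when the last vowel of the stem is a back vowel (*ulomo*, *bepro*, *luhuva*).
The last vowel of *liwuki* is /i/, which is a front vowel, so the suffix is -e, giving *liwukie*.
Since the last vowel of *veza* is /a/ (a back vowel), it takes -ala, giving *vezaala*.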